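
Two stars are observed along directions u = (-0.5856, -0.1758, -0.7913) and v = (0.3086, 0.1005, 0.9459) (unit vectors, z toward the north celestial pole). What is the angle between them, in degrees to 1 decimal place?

u·v = -0.9469; |u| = 1.0000, |v| = 1.0000.
cos θ = (u·v)/(|u||v|) = -0.9469, so θ = 161.2°.

161.2°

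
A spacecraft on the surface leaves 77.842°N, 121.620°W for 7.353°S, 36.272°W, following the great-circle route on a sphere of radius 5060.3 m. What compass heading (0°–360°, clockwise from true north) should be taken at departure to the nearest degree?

With φ₁ = 1.3586, φ₂ = -0.1283, Δλ = 1.4896 rad, the forward-azimuth formula gives
θ = atan2( sin Δλ cos φ₂ , cos φ₁ sin φ₂ − sin φ₁ cos φ₂ cos Δλ ) = atan2(0.9885, -0.1056) = 96.10°.
So the initial bearing is 96°.

96°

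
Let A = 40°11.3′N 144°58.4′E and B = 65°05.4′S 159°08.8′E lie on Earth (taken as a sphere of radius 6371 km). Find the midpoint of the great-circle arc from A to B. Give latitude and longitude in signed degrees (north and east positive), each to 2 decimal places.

The central angle between A and B is δ = 1.8476 rad.
With f = 0.5, the slerp weights are sin((1−f)δ)/sin δ = 0.8295 and sin(fδ)/sin δ = 0.8295.
Weighted sum of the unit vectors: (0.8295)·(-0.6256,0.4385,0.6453) + (0.8295)·(-0.3936,0.1499,-0.9070) = (-0.8454, 0.4881, -0.2170).
Converting back: φ = atan2(z, √(x²+y²)) = -12.54°, λ = atan2(y, x) = 150.00°.

-12.54°, 150.00°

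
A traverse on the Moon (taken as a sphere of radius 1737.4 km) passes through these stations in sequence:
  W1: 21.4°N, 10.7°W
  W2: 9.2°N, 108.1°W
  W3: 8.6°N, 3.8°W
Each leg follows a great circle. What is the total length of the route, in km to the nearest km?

Leg W1→W2: central angle 1.6309 rad, distance 2833.5 km.
Leg W2→W3: central angle 1.7897 rad, distance 3109.4 km.
Total: 2833.5 + 3109.4 ≈ 5943 km.

5943 km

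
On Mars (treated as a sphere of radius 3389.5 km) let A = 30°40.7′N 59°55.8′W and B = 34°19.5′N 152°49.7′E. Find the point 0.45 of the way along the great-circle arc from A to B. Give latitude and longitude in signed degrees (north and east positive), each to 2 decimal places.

The central angle between A and B is δ = 1.8856 rad.
With f = 0.45, the slerp weights are sin((1−f)δ)/sin δ = 0.9054 and sin(fδ)/sin δ = 0.7891.
Weighted sum of the unit vectors: (0.9054)·(0.4309,-0.7443,0.5102) + (0.7891)·(-0.7347,0.3771,0.5639) = (-0.1896, -0.3763, 0.9069).
Converting back: φ = atan2(z, √(x²+y²)) = 65.08°, λ = atan2(y, x) = -116.74°.

65.08°, -116.74°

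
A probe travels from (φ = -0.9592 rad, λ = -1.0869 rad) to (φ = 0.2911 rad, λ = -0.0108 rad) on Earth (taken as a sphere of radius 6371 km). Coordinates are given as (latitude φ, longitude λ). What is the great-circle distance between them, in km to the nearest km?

9841 km

In radians: φ₁ = -0.9592, φ₂ = 0.2911, Δλ = 61.656° = 1.0761 rad.
cos c = sin φ₁ sin φ₂ + cos φ₁ cos φ₂ cos Δλ = (-0.8187)(0.2870) + (0.5742)(0.9579)(0.4748) = 0.02615,
so c = arccos(0.02615) = 1.54465 rad.
Distance = R·c = 6371 × 1.5446 ≈ 9841 km.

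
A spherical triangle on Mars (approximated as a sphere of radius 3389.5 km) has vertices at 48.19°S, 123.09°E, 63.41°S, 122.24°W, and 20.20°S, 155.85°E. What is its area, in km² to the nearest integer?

Side lengths (central angles): a = 1.1941, b = 0.6705, c = 0.9980 rad; semiperimeter s = 1.4313.
By l'Huilier's theorem, tan(E/4) = √[tan(s/2) tan((s−a)/2) tan((s−b)/2) tan((s−c)/2)], giving spherical excess E = 0.3808 rad.
Area = E·R² = 0.3808 × (3389.5)² ≈ 4374874 km².

4374874 km²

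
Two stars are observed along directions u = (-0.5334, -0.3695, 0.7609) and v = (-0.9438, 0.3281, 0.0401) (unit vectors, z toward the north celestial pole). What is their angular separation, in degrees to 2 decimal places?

u·v = 0.4127; |u| = 1.0000, |v| = 1.0000.
cos θ = (u·v)/(|u||v|) = 0.4127, so θ = 65.63°.

65.63°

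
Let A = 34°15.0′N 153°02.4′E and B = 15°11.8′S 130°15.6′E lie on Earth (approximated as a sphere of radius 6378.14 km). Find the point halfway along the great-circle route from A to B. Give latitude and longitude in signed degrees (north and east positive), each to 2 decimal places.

Central angle δ = 0.9423 rad. Interpolating on the sphere with fraction f = 0.5:
P = [sin((1−f)δ)·A + sin(fδ)·B] / sin δ = 0.5611·A + 0.5611·B in Cartesian coordinates,
giving P = (-0.7634, 0.6235, 0.1687), i.e. latitude 9.71°, longitude 140.76°.

9.71°, 140.76°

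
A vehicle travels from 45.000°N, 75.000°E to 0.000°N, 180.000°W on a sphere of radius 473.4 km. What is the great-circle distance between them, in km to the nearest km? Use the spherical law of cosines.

Let φ₁ = 0.7854 rad, φ₂ = 0.0000 rad, and Δλ = 1.8326 rad.
cos c = sin φ₁ sin φ₂ + cos φ₁ cos φ₂ cos Δλ = (0.7071)(0.0000) + (0.7071)(1.0000)(-0.2588) = -0.18301,
so c = arccos(-0.18301) = 1.75485 rad.
Distance = R·c = 473.4 × 1.7548 ≈ 831 km.

831 km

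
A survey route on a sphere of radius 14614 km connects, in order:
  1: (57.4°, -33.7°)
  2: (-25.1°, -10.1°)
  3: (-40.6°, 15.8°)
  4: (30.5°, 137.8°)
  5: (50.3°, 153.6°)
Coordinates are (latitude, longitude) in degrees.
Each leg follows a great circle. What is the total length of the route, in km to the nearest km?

68119 km

Leg 1→2: central angle 1.4810 rad, distance 21642.7 km.
Leg 2→3: central angle 0.4633 rad, distance 6771.1 km.
Leg 3→4: central angle 2.3144 rad, distance 33823.2 km.
Leg 4→5: central angle 0.4025 rad, distance 5882.1 km.
Total: 21642.7 + 6771.1 + 33823.2 + 5882.1 ≈ 68119 km.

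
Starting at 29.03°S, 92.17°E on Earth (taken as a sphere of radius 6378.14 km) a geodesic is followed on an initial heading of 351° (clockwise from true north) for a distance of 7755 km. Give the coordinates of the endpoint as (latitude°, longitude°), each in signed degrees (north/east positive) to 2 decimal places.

39.88°, 81.15°

Angular distance δ = d/R = 7755/6378.14 = 1.21587 rad; initial bearing θ = 6.1261 rad.
sin φ₂ = sin φ₁ cos δ + cos φ₁ sin δ cos θ = (-0.4853)(0.3475) + (0.8744)(0.9377)(0.9877) = 0.6411, so φ₂ = 39.88°.
Δλ = atan2(sin θ sin δ cos φ₁, cos δ − sin φ₁ sin φ₂) = atan2(-0.1283, 0.6586) = -11.019°.
λ₂ = 92.170° − 11.019° = 81.15°.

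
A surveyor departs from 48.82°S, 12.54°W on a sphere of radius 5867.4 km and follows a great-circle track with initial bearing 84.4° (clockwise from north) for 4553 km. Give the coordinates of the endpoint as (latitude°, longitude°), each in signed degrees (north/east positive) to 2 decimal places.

-29.48°, 40.67°

Angular distance δ = d/R = 4553/5867.4 = 0.77598 rad; initial bearing θ = 1.4731 rad.
sin φ₂ = sin φ₁ cos δ + cos φ₁ sin δ cos θ = (-0.7526)(0.7137) + (0.6584)(0.7004)(0.0976) = -0.4922, so φ₂ = -29.48°.
Δλ = atan2(sin θ sin δ cos φ₁, cos δ − sin φ₁ sin φ₂) = atan2(0.4590, 0.3433) = 53.205°.
λ₂ = -12.540° + 53.205° = 40.67°.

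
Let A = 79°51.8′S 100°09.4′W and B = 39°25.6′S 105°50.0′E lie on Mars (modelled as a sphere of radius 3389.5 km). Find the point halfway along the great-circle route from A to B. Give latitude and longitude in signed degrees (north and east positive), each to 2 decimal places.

-69.08°, 112.99°

Central angle δ = 1.0438 rad. Interpolating on the sphere with fraction f = 0.5:
P = [sin((1−f)δ)·A + sin(fδ)·B] / sin δ = 0.5768·A + 0.5768·B in Cartesian coordinates,
giving P = (-0.1395, 0.3287, -0.9341), i.e. latitude -69.08°, longitude 112.99°.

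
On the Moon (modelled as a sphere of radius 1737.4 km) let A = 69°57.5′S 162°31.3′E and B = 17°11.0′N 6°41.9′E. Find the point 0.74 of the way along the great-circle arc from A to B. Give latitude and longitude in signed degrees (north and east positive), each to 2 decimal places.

-14.91°, 12.18°

Central angle δ = 2.1849 rad. Interpolating on the sphere with fraction f = 0.74:
P = [sin((1−f)δ)·A + sin(fδ)·B] / sin δ = 0.6583·A + 1.2223·B in Cartesian coordinates,
giving P = (0.9446, 0.2040, -0.2573), i.e. latitude -14.91°, longitude 12.18°.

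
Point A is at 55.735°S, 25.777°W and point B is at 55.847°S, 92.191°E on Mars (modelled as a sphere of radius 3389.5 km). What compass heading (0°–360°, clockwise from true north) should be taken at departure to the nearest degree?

Δλ = 117.968° = 2.0589 rad.
y = sin Δλ · cos φ₂ = (0.8832)(0.5614) = 0.4958
x = cos φ₁ sin φ₂ − sin φ₁ cos φ₂ cos Δλ = (0.5630)(-0.8275) − (-0.8264)(0.5614)(-0.4690) = -0.6835
θ = atan2(y, x) = 144.04°, so the bearing is 144°.

144°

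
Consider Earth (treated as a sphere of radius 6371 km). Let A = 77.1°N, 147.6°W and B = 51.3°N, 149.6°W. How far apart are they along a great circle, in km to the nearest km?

2870 km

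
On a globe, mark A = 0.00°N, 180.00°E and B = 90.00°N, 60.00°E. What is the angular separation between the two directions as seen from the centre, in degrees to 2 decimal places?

Let φ₁ = 0.0000 rad, φ₂ = 1.5708 rad, and Δλ = -2.0944 rad.
cos c = sin φ₁ sin φ₂ + cos φ₁ cos φ₂ cos Δλ = (0.0000)(1.0000) + (1.0000)(0.0000)(-0.5000) = 0.00000,
so c = arccos(0.00000) = 1.57080 rad.
So the angular separation is 90.00°.

90.00°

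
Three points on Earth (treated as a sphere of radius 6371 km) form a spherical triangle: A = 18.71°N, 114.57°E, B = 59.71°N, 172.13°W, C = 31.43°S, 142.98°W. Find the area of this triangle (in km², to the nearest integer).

57388243 km²

Side lengths (central angles): a = 1.6453, b = 1.9193, c = 1.1437 rad; semiperimeter s = 2.3541.
By l'Huilier's theorem, tan(E/4) = √[tan(s/2) tan((s−a)/2) tan((s−b)/2) tan((s−c)/2)], giving spherical excess E = 1.4139 rad.
Area = E·R² = 1.4139 × (6371)² ≈ 57388243 km².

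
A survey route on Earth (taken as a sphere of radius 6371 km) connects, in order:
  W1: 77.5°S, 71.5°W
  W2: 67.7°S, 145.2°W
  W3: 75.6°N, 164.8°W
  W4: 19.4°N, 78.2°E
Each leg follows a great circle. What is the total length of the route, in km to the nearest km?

27079 km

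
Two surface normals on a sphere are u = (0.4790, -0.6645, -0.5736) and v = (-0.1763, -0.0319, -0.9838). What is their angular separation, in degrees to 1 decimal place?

59.9°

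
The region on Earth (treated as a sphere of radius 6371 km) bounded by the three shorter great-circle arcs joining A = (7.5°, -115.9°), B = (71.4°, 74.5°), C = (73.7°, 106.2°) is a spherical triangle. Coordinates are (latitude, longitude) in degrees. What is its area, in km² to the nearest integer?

Side lengths (central angles): a = 0.1685, b = 1.6521, c = 1.7592 rad; semiperimeter s = 1.7899.
By l'Huilier's theorem, tan(E/4) = √[tan(s/2) tan((s−a)/2) tan((s−b)/2) tan((s−c)/2)], giving spherical excess E = 0.1490 rad.
Area = E·R² = 0.1490 × (6371)² ≈ 6047079 km².

6047079 km²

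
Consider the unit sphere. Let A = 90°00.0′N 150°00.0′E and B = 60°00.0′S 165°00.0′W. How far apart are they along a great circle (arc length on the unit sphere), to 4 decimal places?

Let φ₁ = 1.5708 rad, φ₂ = -1.0472 rad, and Δλ = 0.7854 rad.
Haversine: a = sin²(Δφ/2) + cos φ₁ cos φ₂ sin²(Δλ/2) = 0.9330 + (0.0000)(0.5000)(0.1464) = 0.93301.
Central angle c = 2·arcsin(√a) = 2.61799 rad.
On the unit sphere the arc length equals the central angle: 2.6180.

2.6180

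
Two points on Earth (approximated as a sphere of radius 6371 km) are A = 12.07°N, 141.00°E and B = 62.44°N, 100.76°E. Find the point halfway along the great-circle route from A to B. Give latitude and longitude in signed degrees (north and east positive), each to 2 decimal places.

38.77°, 128.34°

Central angle δ = 1.0113 rad. Interpolating on the sphere with fraction f = 0.5:
P = [sin((1−f)δ)·A + sin(fδ)·B] / sin δ = 0.5715·A + 0.5715·B in Cartesian coordinates,
giving P = (-0.4837, 0.6115, 0.6262), i.e. latitude 38.77°, longitude 128.34°.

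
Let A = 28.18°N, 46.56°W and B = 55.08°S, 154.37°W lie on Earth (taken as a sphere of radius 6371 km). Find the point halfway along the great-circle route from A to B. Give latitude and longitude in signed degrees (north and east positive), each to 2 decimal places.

The central angle between A and B is δ = 2.1431 rad.
With f = 0.5, the slerp weights are sin((1−f)δ)/sin δ = 1.0443 and sin(fδ)/sin δ = 1.0443.
Weighted sum of the unit vectors: (1.0443)·(0.6061,-0.6400,0.4722) + (1.0443)·(-0.5161,-0.2476,-0.8200) = (0.0940, -0.9270, -0.3631).
Converting back: φ = atan2(z, √(x²+y²)) = -21.29°, λ = atan2(y, x) = -84.21°.

-21.29°, -84.21°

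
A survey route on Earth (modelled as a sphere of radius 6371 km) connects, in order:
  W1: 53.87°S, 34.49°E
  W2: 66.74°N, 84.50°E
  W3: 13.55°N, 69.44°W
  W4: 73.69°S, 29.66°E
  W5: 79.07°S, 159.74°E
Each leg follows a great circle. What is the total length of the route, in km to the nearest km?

39372 km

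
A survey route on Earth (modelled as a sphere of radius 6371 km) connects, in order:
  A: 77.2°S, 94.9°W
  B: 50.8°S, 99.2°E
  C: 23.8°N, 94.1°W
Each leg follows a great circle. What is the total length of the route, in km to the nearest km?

Leg A→B: central angle 0.9022 rad, distance 5748.0 km.
Leg B→C: central angle 2.6373 rad, distance 16802.0 km.
Total: 5748.0 + 16802.0 ≈ 22550 km.

22550 km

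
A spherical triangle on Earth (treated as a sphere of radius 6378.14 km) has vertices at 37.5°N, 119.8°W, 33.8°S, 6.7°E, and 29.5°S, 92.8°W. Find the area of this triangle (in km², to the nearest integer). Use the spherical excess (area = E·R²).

Side lengths (central angles): a = 1.4156, b = 1.2498, c = 2.3903 rad; semiperimeter s = 2.5279.
By l'Huilier's theorem, tan(E/4) = √[tan(s/2) tan((s−a)/2) tan((s−b)/2) tan((s−c)/2)], giving spherical excess E = 1.2275 rad.
Area = E·R² = 1.2275 × (6378.14)² ≈ 49937024 km².

49937024 km²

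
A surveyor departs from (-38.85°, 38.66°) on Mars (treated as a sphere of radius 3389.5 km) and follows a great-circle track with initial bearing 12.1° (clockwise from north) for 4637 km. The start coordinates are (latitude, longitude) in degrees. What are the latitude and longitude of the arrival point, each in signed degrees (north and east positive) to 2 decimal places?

38.29°, 53.82°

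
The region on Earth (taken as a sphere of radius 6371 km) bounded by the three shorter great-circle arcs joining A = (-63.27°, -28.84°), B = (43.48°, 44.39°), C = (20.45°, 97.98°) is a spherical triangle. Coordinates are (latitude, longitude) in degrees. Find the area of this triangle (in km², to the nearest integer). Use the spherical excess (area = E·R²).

Side lengths (central angles): a = 0.8711, b = 2.1708, c = 2.1181 rad; semiperimeter s = 2.5800.
By l'Huilier's theorem, tan(E/4) = √[tan(s/2) tan((s−a)/2) tan((s−b)/2) tan((s−c)/2)], giving spherical excess E = 1.6608 rad.
Area = E·R² = 1.6608 × (6371)² ≈ 67411110 km².

67411110 km²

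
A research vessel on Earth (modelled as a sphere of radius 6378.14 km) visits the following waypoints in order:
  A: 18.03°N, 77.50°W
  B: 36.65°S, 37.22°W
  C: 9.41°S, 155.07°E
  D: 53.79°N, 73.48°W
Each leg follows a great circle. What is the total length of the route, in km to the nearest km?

Leg A→B: central angle 1.1623 rad, distance 7413.1 km.
Leg B→C: central angle 2.3128 rad, distance 14751.4 km.
Leg C→D: central angle 2.1150 rad, distance 13489.6 km.
Total: 7413.1 + 14751.4 + 13489.6 ≈ 35654 km.

35654 km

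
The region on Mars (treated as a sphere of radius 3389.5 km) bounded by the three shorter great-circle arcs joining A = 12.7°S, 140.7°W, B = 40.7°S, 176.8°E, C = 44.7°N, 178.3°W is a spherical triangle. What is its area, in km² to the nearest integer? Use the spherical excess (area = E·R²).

Side lengths (central angles): a = 1.4925, b = 1.1650, c = 0.8112 rad; semiperimeter s = 1.7343.
By l'Huilier's theorem, tan(E/4) = √[tan(s/2) tan((s−a)/2) tan((s−b)/2) tan((s−c)/2)], giving spherical excess E = 0.5735 rad.
Area = E·R² = 0.5735 × (3389.5)² ≈ 6589324 km².

6589324 km²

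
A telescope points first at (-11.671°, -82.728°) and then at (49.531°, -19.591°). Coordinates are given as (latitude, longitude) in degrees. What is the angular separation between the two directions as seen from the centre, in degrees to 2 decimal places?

With latitudes φ₁ = -11.671°, φ₂ = 49.531° and longitude difference Δλ = 63.137°:
cos c = sin φ₁ sin φ₂ + cos φ₁ cos φ₂ cos Δλ = (-0.2023)(0.7608) + (0.9793)(0.6490)(0.4519) = 0.13331,
so c = arccos(0.13331) = 1.43708 rad.
So the angular separation is 82.34°.

82.34°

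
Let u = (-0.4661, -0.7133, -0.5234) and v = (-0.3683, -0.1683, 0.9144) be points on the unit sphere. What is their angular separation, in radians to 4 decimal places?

1.7588 rad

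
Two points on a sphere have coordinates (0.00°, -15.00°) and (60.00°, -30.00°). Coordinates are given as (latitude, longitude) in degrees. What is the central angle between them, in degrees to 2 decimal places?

With latitudes φ₁ = 0.000°, φ₂ = 60.000° and longitude difference Δλ = -15.000°:
Haversine: a = sin²(Δφ/2) + cos φ₁ cos φ₂ sin²(Δλ/2) = 0.2500 + (1.0000)(0.5000)(0.0170) = 0.25852.
Central angle c = 2·arcsin(√a) = 1.06676 rad.
So the angular separation is 61.12°.

61.12°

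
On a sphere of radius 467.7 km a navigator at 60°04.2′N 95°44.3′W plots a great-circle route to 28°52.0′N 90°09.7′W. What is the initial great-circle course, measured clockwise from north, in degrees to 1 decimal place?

170.6°

With φ₁ = 1.0484, φ₂ = 0.5038, Δλ = 0.0973 rad, the forward-azimuth formula gives
θ = atan2( sin Δλ cos φ₂ , cos φ₁ sin φ₂ − sin φ₁ cos φ₂ cos Δλ ) = atan2(0.0851, -0.5145) = 170.61°.
So the initial bearing is 170.6°.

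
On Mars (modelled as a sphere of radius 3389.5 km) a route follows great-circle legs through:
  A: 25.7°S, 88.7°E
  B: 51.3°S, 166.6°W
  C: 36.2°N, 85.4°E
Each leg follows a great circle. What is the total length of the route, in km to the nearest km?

12235 km

Leg A→B: central angle 1.3741 rad, distance 4657.4 km.
Leg B→C: central angle 2.2355 rad, distance 7577.3 km.
Total: 4657.4 + 7577.3 ≈ 12235 km.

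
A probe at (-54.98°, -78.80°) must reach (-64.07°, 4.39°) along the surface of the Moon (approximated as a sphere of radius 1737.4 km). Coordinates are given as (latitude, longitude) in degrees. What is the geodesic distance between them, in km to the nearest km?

1212 km

With latitudes φ₁ = -54.980°, φ₂ = -64.070° and longitude difference Δλ = 83.190°:
cos c = sin φ₁ sin φ₂ + cos φ₁ cos φ₂ cos Δλ = (-0.8190)(-0.8993) + (0.5739)(0.4373)(0.1186) = 0.76626,
so c = arccos(0.76626) = 0.69779 rad.
Distance = R·c = 1737.4 × 0.6978 ≈ 1212 km.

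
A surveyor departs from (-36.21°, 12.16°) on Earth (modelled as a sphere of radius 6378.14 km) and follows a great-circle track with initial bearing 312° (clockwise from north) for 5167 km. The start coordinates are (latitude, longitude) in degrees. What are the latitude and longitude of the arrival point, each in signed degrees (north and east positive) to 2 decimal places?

Angular distance δ = d/R = 5167/6378.14 = 0.81011 rad; initial bearing θ = 5.4454 rad.
sin φ₂ = sin φ₁ cos δ + cos φ₁ sin δ cos θ = (-0.5907)(0.6894) + (0.8069)(0.7244)(0.6691) = -0.0162, so φ₂ = -0.93°.
Δλ = atan2(sin θ sin δ cos φ₁, cos δ − sin φ₁ sin φ₂) = atan2(-0.4343, 0.6799) = -32.573°.
λ₂ = 12.160° − 32.573° = -20.41°.

-0.93°, -20.41°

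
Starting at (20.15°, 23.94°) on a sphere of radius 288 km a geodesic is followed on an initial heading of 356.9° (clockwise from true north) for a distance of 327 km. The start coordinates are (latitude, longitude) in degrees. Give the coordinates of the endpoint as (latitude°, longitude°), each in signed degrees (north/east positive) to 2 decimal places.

84.42°, -6.32°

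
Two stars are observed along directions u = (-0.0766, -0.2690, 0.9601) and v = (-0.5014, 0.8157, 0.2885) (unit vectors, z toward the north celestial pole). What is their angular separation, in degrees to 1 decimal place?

u·v = 0.0960; |u| = 1.0000, |v| = 1.0000.
cos θ = (u·v)/(|u||v|) = 0.0960, so θ = 84.5°.

84.5°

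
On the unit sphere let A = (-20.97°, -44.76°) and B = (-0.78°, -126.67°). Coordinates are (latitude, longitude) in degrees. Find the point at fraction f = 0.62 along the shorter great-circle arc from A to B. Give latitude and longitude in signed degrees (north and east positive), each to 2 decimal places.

The central angle between A and B is δ = 1.4341 rad.
With f = 0.62, the slerp weights are sin((1−f)δ)/sin δ = 0.5233 and sin(fδ)/sin δ = 0.7838.
Weighted sum of the unit vectors: (0.5233)·(0.6630,-0.6575,-0.3579) + (0.7838)·(-0.5971,-0.8020,-0.0136) = (-0.1211, -0.9727, -0.1979).
Converting back: φ = atan2(z, √(x²+y²)) = -11.42°, λ = atan2(y, x) = -97.10°.

-11.42°, -97.10°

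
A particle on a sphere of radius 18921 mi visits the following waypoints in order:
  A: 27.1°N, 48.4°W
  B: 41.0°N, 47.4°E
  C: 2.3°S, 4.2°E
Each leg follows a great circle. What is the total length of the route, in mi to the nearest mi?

44610 mi

Leg A→B: central angle 1.3377 rad, distance 25311.0 mi.
Leg B→C: central angle 1.0200 rad, distance 19298.9 mi.
Total: 25311.0 + 19298.9 ≈ 44610 mi.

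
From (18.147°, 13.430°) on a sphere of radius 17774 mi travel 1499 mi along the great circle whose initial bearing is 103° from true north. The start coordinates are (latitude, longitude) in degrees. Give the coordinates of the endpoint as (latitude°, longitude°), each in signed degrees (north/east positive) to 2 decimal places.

Angular distance δ = d/R = 1499/17774 = 0.08434 rad; initial bearing θ = 1.7977 rad.
sin φ₂ = sin φ₁ cos δ + cos φ₁ sin δ cos θ = (0.3115)(0.9964) + (0.9503)(0.0842)(-0.2250) = 0.2923, so φ₂ = 17.00°.
Δλ = atan2(sin θ sin δ cos φ₁, cos δ − sin φ₁ sin φ₂) = atan2(0.0780, 0.9054) = 4.924°.
λ₂ = 13.430° + 4.924° = 18.35°.

17.00°, 18.35°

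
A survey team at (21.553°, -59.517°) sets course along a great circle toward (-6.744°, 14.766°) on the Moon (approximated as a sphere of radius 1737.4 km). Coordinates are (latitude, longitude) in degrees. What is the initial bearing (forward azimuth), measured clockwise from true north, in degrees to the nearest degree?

102°

With φ₁ = 0.3762, φ₂ = -0.1177, Δλ = 1.2965 rad, the forward-azimuth formula gives
θ = atan2( sin Δλ cos φ₂ , cos φ₁ sin φ₂ − sin φ₁ cos φ₂ cos Δλ ) = atan2(0.9560, -0.2080) = 102.28°.
So the initial bearing is 102°.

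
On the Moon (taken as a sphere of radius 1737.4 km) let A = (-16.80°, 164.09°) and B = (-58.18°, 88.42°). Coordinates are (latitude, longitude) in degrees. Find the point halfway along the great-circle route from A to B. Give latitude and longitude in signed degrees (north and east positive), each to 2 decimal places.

Central angle δ = 1.1912 rad. Interpolating on the sphere with fraction f = 0.5:
P = [sin((1−f)δ)·A + sin(fδ)·B] / sin δ = 0.6040·A + 0.6040·B in Cartesian coordinates,
giving P = (-0.5473, 0.4769, -0.6878), i.e. latitude -43.46°, longitude 138.93°.

-43.46°, 138.93°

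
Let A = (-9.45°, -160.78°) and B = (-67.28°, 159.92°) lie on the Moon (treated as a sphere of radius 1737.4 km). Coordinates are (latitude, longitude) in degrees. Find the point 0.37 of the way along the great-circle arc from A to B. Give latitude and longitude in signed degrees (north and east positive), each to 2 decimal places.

-31.93°, -168.16°

The central angle between A and B is δ = 1.1082 rad.
With f = 0.37, the slerp weights are sin((1−f)δ)/sin δ = 0.7183 and sin(fδ)/sin δ = 0.4455.
Weighted sum of the unit vectors: (0.7183)·(-0.9314,-0.3247,-0.1642) + (0.4455)·(-0.3628,0.1326,-0.9224) = (-0.8307, -0.1742, -0.5288).
Converting back: φ = atan2(z, √(x²+y²)) = -31.93°, λ = atan2(y, x) = -168.16°.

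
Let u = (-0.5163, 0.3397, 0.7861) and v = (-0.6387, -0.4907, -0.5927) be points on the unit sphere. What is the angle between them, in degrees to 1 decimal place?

107.6°

u·v = -0.3029; |u| = 1.0000, |v| = 1.0000.
cos θ = (u·v)/(|u||v|) = -0.3029, so θ = 107.6°.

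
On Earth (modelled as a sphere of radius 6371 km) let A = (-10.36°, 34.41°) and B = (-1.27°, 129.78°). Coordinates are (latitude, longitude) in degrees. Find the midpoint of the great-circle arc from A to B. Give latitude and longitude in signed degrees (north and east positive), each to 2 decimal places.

-8.60°, 82.60°

The central angle between A and B is δ = 1.6590 rad.
With f = 0.5, the slerp weights are sin((1−f)δ)/sin δ = 0.7405 and sin(fδ)/sin δ = 0.7405.
Weighted sum of the unit vectors: (0.7405)·(0.8116,0.5559,-0.1798) + (0.7405)·(-0.6397,0.7683,-0.0222) = (0.1273, 0.9805, -0.1496).
Converting back: φ = atan2(z, √(x²+y²)) = -8.60°, λ = atan2(y, x) = 82.60°.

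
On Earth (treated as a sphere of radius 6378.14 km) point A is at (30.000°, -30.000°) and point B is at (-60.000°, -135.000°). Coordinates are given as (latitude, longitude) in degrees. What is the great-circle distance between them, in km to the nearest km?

With latitudes φ₁ = 30.000°, φ₂ = -60.000° and longitude difference Δλ = -105.000°:
cos c = sin φ₁ sin φ₂ + cos φ₁ cos φ₂ cos Δλ = (0.5000)(-0.8660) + (0.8660)(0.5000)(-0.2588) = -0.54508,
so c = arccos(-0.54508) = 2.14729 rad.
Distance = R·c = 6378.14 × 2.1473 ≈ 13696 km.

13696 km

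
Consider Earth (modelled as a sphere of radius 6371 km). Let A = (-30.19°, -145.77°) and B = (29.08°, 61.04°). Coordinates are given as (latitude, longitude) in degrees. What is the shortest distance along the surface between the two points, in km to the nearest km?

17427 km

Let φ₁ = -0.5269 rad, φ₂ = 0.5075 rad, and Δλ = -2.6737 rad.
cos c = sin φ₁ sin φ₂ + cos φ₁ cos φ₂ cos Δλ = (-0.5029)(0.4860) + (0.8644)(0.8739)(-0.8925) = -0.91861,
so c = arccos(-0.91861) = 2.73535 rad.
Distance = R·c = 6371 × 2.7353 ≈ 17427 km.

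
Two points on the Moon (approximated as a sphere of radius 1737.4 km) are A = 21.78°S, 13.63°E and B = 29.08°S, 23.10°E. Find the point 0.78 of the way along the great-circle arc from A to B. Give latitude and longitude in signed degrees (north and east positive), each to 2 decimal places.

-27.53°, 20.91°

The central angle between A and B is δ = 0.1961 rad.
With f = 0.78, the slerp weights are sin((1−f)δ)/sin δ = 0.2213 and sin(fδ)/sin δ = 0.7820.
Weighted sum of the unit vectors: (0.2213)·(0.9025,0.2188,-0.3710) + (0.7820)·(0.8039,0.3429,-0.4860) = (0.8284, 0.3166, -0.4622).
Converting back: φ = atan2(z, √(x²+y²)) = -27.53°, λ = atan2(y, x) = 20.91°.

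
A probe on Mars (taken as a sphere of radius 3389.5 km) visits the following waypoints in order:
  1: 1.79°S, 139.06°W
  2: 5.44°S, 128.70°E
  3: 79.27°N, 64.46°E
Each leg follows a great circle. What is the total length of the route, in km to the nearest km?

Leg 1→2: central angle 1.6067 rad, distance 5446.0 km.
Leg 2→3: central angle 1.5834 rad, distance 5366.9 km.
Total: 5446.0 + 5366.9 ≈ 10813 km.

10813 km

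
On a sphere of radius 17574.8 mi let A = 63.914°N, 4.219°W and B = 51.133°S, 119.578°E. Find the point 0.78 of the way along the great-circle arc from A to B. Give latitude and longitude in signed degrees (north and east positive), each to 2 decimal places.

-24.42°, 95.07°

The central angle between A and B is δ = 2.5921 rad.
With f = 0.78, the slerp weights are sin((1−f)δ)/sin δ = 1.0337 and sin(fδ)/sin δ = 1.7232.
Weighted sum of the unit vectors: (1.0337)·(0.4385,-0.0323,0.8981) + (1.7232)·(-0.3097,0.5457,-0.7786) = (-0.0805, 0.9070, -0.4134).
Converting back: φ = atan2(z, √(x²+y²)) = -24.42°, λ = atan2(y, x) = 95.07°.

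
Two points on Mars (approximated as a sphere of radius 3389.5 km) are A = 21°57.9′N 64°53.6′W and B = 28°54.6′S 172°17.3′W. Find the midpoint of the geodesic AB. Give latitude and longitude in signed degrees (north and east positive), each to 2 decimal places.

-5.85°, -116.34°

The central angle between A and B is δ = 2.0081 rad.
With f = 0.5, the slerp weights are sin((1−f)δ)/sin δ = 0.9313 and sin(fδ)/sin δ = 0.9313.
Weighted sum of the unit vectors: (0.9313)·(0.3935,-0.8398,0.3740) + (0.9313)·(-0.8675,-0.1175,-0.4834) = (-0.4414, -0.8915, -0.1019).
Converting back: φ = atan2(z, √(x²+y²)) = -5.85°, λ = atan2(y, x) = -116.34°.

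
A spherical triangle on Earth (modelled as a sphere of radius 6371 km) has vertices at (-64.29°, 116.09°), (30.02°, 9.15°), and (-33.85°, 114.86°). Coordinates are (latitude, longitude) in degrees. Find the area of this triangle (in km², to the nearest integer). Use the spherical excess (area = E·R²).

38063909 km²

Side lengths (central angles): a = 2.0639, b = 0.5314, c = 2.1654 rad; semiperimeter s = 2.3804.
By l'Huilier's theorem, tan(E/4) = √[tan(s/2) tan((s−a)/2) tan((s−b)/2) tan((s−c)/2)], giving spherical excess E = 0.9378 rad.
Area = E·R² = 0.9378 × (6371)² ≈ 38063909 km².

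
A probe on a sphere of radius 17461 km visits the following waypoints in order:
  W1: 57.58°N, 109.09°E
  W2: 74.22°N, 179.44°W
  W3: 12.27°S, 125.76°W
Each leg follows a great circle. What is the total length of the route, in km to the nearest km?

Leg W1→W2: central angle 0.5381 rad, distance 9396.5 km.
Leg W2→W3: central angle 1.6179 rad, distance 28250.7 km.
Total: 9396.5 + 28250.7 ≈ 37647 km.

37647 km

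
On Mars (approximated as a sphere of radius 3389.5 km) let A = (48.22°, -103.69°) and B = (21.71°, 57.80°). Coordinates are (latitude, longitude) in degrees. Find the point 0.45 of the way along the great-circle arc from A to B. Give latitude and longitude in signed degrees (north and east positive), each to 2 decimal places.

75.49°, 7.88°

The central angle between A and B is δ = 1.8872 rad.
With f = 0.45, the slerp weights are sin((1−f)δ)/sin δ = 0.9064 and sin(fδ)/sin δ = 0.7900.
Weighted sum of the unit vectors: (0.9064)·(-0.1577,-0.6473,0.7457) + (0.7900)·(0.4951,0.7862,0.3699) = (0.2482, 0.0343, 0.9681).
Converting back: φ = atan2(z, √(x²+y²)) = 75.49°, λ = atan2(y, x) = 7.88°.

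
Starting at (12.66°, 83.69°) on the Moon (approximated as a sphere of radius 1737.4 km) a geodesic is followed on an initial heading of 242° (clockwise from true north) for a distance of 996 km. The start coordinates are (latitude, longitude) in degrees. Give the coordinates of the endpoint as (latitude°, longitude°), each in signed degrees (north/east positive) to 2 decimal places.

Angular distance δ = d/R = 996/1737.4 = 0.57327 rad; initial bearing θ = 4.2237 rad.
sin φ₂ = sin φ₁ cos δ + cos φ₁ sin δ cos θ = (0.2192)(0.8401) + (0.9757)(0.5424)(-0.4695) = -0.0643, so φ₂ = -3.69°.
Δλ = atan2(sin θ sin δ cos φ₁, cos δ − sin φ₁ sin φ₂) = atan2(-0.4673, 0.8542) = -28.678°.
λ₂ = 83.690° − 28.678° = 55.01°.

-3.69°, 55.01°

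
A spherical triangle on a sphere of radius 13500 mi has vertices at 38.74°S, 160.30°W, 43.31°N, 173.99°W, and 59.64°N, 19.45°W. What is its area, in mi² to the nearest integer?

227203293 mi²

Side lengths (central angles): a = 1.3080, b = 2.5787, c = 1.4483 rad; semiperimeter s = 2.6675.
By l'Huilier's theorem, tan(E/4) = √[tan(s/2) tan((s−a)/2) tan((s−b)/2) tan((s−c)/2)], giving spherical excess E = 1.2467 rad.
Area = E·R² = 1.2467 × (13500)² ≈ 227203293 mi².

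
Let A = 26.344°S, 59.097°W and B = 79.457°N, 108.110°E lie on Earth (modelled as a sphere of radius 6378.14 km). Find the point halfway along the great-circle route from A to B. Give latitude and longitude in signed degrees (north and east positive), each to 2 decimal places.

Central angle δ = 2.2095 rad. Interpolating on the sphere with fraction f = 0.5:
P = [sin((1−f)δ)·A + sin(fδ)·B] / sin δ = 1.1127·A + 1.1127·B in Cartesian coordinates,
giving P = (0.4488, -0.6621, 0.6002), i.e. latitude 36.88°, longitude -55.87°.

36.88°, -55.87°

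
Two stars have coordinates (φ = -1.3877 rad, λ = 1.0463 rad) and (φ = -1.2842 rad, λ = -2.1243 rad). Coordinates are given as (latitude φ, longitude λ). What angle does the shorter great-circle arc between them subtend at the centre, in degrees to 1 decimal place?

26.9°

With latitudes φ₁ = -79.509°, φ₂ = -73.579° and longitude difference Δλ = 178.338°:
Haversine: a = sin²(Δφ/2) + cos φ₁ cos φ₂ sin²(Δλ/2) = 0.0027 + (0.1821)(0.2827)(0.9998) = 0.05414.
Central angle c = 2·arcsin(√a) = 0.46964 rad.
So the angular separation is 26.9°.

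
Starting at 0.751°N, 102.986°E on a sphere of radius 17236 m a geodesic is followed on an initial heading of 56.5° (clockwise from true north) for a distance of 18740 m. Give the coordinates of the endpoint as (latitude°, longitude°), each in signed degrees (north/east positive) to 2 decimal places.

29.65°, 161.15°

Angular distance δ = d/R = 18740/17236 = 1.08726 rad; initial bearing θ = 0.9861 rad.
sin φ₂ = sin φ₁ cos δ + cos φ₁ sin δ cos θ = (0.0131)(0.4649) + (0.9999)(0.8854)(0.5519) = 0.4947, so φ₂ = 29.65°.
Δλ = atan2(sin θ sin δ cos φ₁, cos δ − sin φ₁ sin φ₂) = atan2(0.7382, 0.4584) = 58.160°.
λ₂ = 102.986° + 58.160° = 161.15°.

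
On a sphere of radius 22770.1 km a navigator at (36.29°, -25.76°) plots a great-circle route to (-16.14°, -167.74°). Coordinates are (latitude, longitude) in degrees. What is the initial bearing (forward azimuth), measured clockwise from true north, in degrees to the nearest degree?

291°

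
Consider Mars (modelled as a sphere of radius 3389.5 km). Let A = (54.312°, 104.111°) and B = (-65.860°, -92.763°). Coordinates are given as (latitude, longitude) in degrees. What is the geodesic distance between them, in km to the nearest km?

Let φ₁ = 0.9479 rad, φ₂ = -1.1495 rad, and Δλ = 2.8471 rad.
Haversine: a = sin²(Δφ/2) + cos φ₁ cos φ₂ sin²(Δλ/2) = 0.7513 + (0.5834)(0.4090)(0.9785) = 0.98474.
Central angle c = 2·arcsin(√a) = 2.89392 rad.
Distance = R·c = 3389.5 × 2.8939 ≈ 9809 km.

9809 km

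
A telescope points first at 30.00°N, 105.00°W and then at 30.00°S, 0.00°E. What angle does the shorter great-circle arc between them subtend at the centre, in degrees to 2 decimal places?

With latitudes φ₁ = 30.000°, φ₂ = -30.000° and longitude difference Δλ = 105.000°:
Haversine: a = sin²(Δφ/2) + cos φ₁ cos φ₂ sin²(Δλ/2) = 0.2500 + (0.8660)(0.8660)(0.6294) = 0.72206.
Central angle c = 2·arcsin(√a) = 2.03098 rad.
So the angular separation is 116.37°.

116.37°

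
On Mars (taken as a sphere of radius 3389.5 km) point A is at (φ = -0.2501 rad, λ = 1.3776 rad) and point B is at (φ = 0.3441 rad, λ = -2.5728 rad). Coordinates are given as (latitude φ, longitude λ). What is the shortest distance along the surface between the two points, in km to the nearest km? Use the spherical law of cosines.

8015 km

Let φ₁ = -0.2501 rad, φ₂ = 0.3441 rad, and Δλ = 2.3328 rad.
cos c = sin φ₁ sin φ₂ + cos φ₁ cos φ₂ cos Δλ = (-0.2475)(0.3373) + (0.9689)(0.9414)(-0.6904) = -0.71317,
so c = arccos(-0.71317) = 2.36480 rad.
Distance = R·c = 3389.5 × 2.3648 ≈ 8015 km.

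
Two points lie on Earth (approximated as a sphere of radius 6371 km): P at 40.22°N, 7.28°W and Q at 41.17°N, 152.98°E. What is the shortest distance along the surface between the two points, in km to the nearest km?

10748 km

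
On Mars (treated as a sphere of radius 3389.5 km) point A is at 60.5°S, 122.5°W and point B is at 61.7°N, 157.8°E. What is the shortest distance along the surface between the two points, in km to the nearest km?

8071 km

With latitudes φ₁ = -60.500°, φ₂ = 61.700° and longitude difference Δλ = -79.700°:
cos c = sin φ₁ sin φ₂ + cos φ₁ cos φ₂ cos Δλ = (-0.8704)(0.8805) + (0.4924)(0.4741)(0.1788) = -0.72459,
so c = arccos(-0.72459) = 2.38123 rad.
Distance = R·c = 3389.5 × 2.3812 ≈ 8071 km.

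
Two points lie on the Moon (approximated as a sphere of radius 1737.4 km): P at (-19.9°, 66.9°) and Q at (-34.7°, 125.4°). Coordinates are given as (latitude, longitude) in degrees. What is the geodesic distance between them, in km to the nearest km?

Let φ₁ = -0.3473 rad, φ₂ = -0.6056 rad, and Δλ = 1.0210 rad.
cos c = sin φ₁ sin φ₂ + cos φ₁ cos φ₂ cos Δλ = (-0.3404)(-0.5693) + (0.9403)(0.8221)(0.5225) = 0.59769,
so c = arccos(0.59769) = 0.93018 rad.
Distance = R·c = 1737.4 × 0.9302 ≈ 1616 km.

1616 km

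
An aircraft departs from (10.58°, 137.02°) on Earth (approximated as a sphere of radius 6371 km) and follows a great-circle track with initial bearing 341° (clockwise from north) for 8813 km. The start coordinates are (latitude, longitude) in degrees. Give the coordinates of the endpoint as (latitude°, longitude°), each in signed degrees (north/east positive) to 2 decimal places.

71.33°, 49.29°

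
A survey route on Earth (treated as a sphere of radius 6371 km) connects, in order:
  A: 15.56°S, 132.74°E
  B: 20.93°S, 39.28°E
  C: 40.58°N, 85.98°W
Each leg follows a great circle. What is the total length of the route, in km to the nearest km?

Leg A→B: central angle 1.5293 rad, distance 9742.9 km.
Leg B→C: central angle 2.2678 rad, distance 14448.0 km.
Total: 9742.9 + 14448.0 ≈ 24191 km.

24191 km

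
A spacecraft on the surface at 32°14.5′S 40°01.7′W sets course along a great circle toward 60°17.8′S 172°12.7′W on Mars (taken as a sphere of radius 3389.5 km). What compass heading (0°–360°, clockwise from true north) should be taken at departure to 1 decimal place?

201.9°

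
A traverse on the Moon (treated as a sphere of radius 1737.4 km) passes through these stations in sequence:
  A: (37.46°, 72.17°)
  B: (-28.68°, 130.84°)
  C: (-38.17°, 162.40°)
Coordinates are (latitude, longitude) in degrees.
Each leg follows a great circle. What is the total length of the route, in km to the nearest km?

Leg A→B: central angle 1.5005 rad, distance 2607.0 km.
Leg B→C: central angle 0.4858 rad, distance 844.0 km.
Total: 2607.0 + 844.0 ≈ 3451 km.

3451 km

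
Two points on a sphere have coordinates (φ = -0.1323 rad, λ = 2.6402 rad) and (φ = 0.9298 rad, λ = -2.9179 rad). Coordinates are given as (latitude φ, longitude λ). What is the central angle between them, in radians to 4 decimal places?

With latitudes φ₁ = -7.580°, φ₂ = 53.274° and longitude difference Δλ = 41.544°:
cos c = sin φ₁ sin φ₂ + cos φ₁ cos φ₂ cos Δλ = (-0.1319)(0.8015) + (0.9913)(0.5980)(0.7484) = 0.33792,
so c = arccos(0.33792) = 1.22609 rad.
So the angular separation is 1.2261 rad.

1.2261 rad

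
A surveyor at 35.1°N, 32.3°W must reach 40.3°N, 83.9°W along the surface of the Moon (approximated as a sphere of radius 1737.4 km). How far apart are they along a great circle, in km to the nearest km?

Let φ₁ = 0.6126 rad, φ₂ = 0.7034 rad, and Δλ = -0.9006 rad.
cos c = sin φ₁ sin φ₂ + cos φ₁ cos φ₂ cos Δλ = (0.5750)(0.6468) + (0.8181)(0.7627)(0.6211) = 0.75949,
so c = arccos(0.75949) = 0.70827 rad.
Distance = R·c = 1737.4 × 0.7083 ≈ 1231 km.

1231 km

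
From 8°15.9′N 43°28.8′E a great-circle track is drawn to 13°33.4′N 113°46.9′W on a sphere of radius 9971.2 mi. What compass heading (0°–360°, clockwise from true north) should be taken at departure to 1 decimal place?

313.8°

With φ₁ = 0.1443, φ₂ = 0.2366, Δλ = -2.7447 rad, the forward-azimuth formula gives
θ = atan2( sin Δλ cos φ₂ , cos φ₁ sin φ₂ − sin φ₁ cos φ₂ cos Δλ ) = atan2(-0.3758, 0.3609) = -46.16°.
Adding 360° brings this into [0°, 360°): 313.8°.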